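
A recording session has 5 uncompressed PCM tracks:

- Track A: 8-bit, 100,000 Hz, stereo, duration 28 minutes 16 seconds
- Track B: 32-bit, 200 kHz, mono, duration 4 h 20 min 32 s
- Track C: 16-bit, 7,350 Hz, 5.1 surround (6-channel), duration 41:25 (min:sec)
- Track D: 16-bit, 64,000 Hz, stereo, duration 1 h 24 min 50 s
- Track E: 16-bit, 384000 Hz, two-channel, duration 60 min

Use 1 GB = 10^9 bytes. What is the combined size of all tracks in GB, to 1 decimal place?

19.9 GB

Track A: 28 minutes 16 seconds = 1,696 s; 100,000 × 1,696 × 1 × 2 = 339,200,000 bytes.
Track B: 4 h 20 min 32 s = 15,632 s; 200,000 × 15,632 × 4 × 1 = 12,505,600,000 bytes.
Track C: 41:25 (min:sec) = 2,485 s; 7,350 × 2,485 × 2 × 6 = 219,177,000 bytes.
Track D: 1 h 24 min 50 s = 5,090 s; 64,000 × 5,090 × 2 × 2 = 1,303,040,000 bytes.
Track E: 60 min = 3,600 s; 384,000 × 3,600 × 2 × 2 = 5,529,600,000 bytes.
Total = 19,896,617,000 bytes = 19.9 GB.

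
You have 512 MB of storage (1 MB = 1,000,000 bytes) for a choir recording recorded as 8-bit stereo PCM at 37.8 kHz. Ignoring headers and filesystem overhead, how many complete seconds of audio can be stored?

6,772 seconds

Uncompressed byte rate = 37,800 × 1 × 2 = 75,600 bytes/s.
Capacity = 512 × 1,000,000 = 512,000,000 bytes.
512,000,000 / 75,600 ≈ 6772.49 s → 6,772 seconds.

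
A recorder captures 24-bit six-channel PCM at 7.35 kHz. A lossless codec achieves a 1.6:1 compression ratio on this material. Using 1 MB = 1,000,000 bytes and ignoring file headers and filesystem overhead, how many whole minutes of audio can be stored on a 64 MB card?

12 minutes

Uncompressed byte rate = 7,350 × 3 × 6 = 132,300 bytes/s.
After 1.6:1 compression, effective rate ≈ 82687.5 bytes/s.
Capacity = 64 × 1,000,000 = 64,000,000 bytes.
64,000,000 / effective rate ≈ 774 s → 12 minutes.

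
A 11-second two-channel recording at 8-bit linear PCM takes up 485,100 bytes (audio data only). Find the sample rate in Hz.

22,050 Hz

Bytes = sample_rate × seconds × bytes_per_sample × channels.
sample_rate = 485,100 / (11 × 1 × 2) = 485,100 / 22 = 22,050 Hz.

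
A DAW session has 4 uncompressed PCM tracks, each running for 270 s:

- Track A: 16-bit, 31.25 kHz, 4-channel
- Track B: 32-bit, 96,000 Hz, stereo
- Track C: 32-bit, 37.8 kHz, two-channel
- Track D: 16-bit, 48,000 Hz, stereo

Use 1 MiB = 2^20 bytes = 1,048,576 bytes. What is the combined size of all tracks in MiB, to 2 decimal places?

389.43 MiB

Track A: 31,250 × 270 × 2 × 4 = 67,500,000 bytes.
Track B: 96,000 × 270 × 4 × 2 = 207,360,000 bytes.
Track C: 37,800 × 270 × 4 × 2 = 81,648,000 bytes.
Track D: 48,000 × 270 × 2 × 2 = 51,840,000 bytes.
Total = 408,348,000 bytes = 389.43 MiB.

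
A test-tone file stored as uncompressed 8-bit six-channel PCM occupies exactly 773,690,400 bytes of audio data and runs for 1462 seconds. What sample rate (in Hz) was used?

Bytes = sample_rate × seconds × bytes_per_sample × channels.
sample_rate = 773,690,400 / (1,462 × 1 × 6) = 773,690,400 / 8,772 = 88,200 Hz.

88,200 Hz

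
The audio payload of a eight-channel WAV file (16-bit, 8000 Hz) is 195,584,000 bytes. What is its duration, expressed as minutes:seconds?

25:28

Byte rate = 8,000 × 2 × 8 = 128,000 bytes/s.
Duration = 195,584,000 / 128,000 = 1,528 s.
1,528 s = 25:28.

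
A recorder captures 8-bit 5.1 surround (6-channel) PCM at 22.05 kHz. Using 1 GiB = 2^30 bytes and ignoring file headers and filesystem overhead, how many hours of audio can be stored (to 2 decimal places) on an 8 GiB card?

Uncompressed byte rate = 22,050 × 1 × 6 = 132,300 bytes/s.
Capacity = 8 × 1,073,741,824 = 8,589,934,592 bytes.
8,589,934,592 / 132,300 ≈ 64927.7 s → 18.04 hours.

18.04 hours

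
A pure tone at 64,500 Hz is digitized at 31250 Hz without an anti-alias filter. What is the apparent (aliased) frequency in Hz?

2,000 Hz

Nyquist = 31,250/2 = 15,625 Hz; 64,500 Hz exceeds it.
Alias = |64,500 − 2×31,250| = |64,500 − 62,500| = 2,000 Hz.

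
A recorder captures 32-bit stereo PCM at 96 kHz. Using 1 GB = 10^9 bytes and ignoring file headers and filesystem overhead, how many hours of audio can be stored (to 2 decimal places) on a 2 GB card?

Uncompressed byte rate = 96,000 × 4 × 2 = 768,000 bytes/s.
Capacity = 2 × 1,000,000,000 = 2,000,000,000 bytes.
2,000,000,000 / 768,000 ≈ 2604.17 s → 0.72 hours.

0.72 hours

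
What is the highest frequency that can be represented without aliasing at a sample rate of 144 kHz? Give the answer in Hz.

Nyquist frequency = sample rate / 2 = 144,000 / 2 = 72,000 Hz.

72,000 Hz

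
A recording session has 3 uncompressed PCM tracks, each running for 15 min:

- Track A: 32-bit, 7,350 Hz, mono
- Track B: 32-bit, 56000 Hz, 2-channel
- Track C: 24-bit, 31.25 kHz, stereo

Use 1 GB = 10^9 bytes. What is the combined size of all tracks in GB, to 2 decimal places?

15 min = 900 s.
Track A: 7,350 × 900 × 4 × 1 = 26,460,000 bytes.
Track B: 56,000 × 900 × 4 × 2 = 403,200,000 bytes.
Track C: 31,250 × 900 × 3 × 2 = 168,750,000 bytes.
Total = 598,410,000 bytes = 0.60 GB.

0.60 GB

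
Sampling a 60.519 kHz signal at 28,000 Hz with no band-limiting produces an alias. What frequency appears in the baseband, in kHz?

4.519 kHz

Nyquist = 28,000/2 = 14,000 Hz; 60,519 Hz exceeds it.
Alias = |60,519 − 2×28,000| = |60,519 − 56,000| = 4,519 Hz = 4.519 kHz.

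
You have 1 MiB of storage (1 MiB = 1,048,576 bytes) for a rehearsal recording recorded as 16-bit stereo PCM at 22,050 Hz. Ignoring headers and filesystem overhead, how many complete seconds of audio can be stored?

11 seconds

Uncompressed byte rate = 22,050 × 2 × 2 = 88,200 bytes/s.
Capacity = 1 × 1,048,576 = 1,048,576 bytes.
1,048,576 / 88,200 ≈ 11.89 s → 11 seconds.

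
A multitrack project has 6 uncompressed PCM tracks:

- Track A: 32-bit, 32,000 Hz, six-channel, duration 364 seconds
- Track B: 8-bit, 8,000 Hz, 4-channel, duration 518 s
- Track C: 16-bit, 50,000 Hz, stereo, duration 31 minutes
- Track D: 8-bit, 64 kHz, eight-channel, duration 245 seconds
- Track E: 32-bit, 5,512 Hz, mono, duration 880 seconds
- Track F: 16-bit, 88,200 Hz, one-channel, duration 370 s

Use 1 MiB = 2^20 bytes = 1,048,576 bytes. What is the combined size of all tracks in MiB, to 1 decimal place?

Track A: 32,000 × 364 × 4 × 6 = 279,552,000 bytes.
Track B: 8,000 × 518 × 1 × 4 = 16,576,000 bytes.
Track C: 31 minutes = 1,860 s; 50,000 × 1,860 × 2 × 2 = 372,000,000 bytes.
Track D: 64,000 × 245 × 1 × 8 = 125,440,000 bytes.
Track E: 5,512 × 880 × 4 × 1 = 19,402,240 bytes.
Track F: 88,200 × 370 × 2 × 1 = 65,268,000 bytes.
Total = 878,238,240 bytes = 837.6 MiB.

837.6 MiB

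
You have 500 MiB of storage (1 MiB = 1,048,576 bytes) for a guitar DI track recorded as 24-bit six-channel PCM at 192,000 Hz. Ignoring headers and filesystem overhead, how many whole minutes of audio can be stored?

Uncompressed byte rate = 192,000 × 3 × 6 = 3,456,000 bytes/s.
Capacity = 500 × 1,048,576 = 524,288,000 bytes.
524,288,000 / 3,456,000 ≈ 151.7 s → 2 minutes.

2 minutes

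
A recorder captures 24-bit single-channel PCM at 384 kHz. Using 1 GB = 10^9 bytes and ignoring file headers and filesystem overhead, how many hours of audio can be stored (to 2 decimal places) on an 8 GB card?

1.93 hours

Uncompressed byte rate = 384,000 × 3 × 1 = 1,152,000 bytes/s.
Capacity = 8 × 1,000,000,000 = 8,000,000,000 bytes.
8,000,000,000 / 1,152,000 ≈ 6944.44 s → 1.93 hours.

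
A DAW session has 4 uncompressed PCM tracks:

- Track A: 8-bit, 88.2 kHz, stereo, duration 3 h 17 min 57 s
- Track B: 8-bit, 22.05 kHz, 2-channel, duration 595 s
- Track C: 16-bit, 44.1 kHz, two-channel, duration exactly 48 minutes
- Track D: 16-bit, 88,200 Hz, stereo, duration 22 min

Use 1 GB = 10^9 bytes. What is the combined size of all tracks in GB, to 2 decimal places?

Track A: 3 h 17 min 57 s = 11,877 s; 88,200 × 11,877 × 1 × 2 = 2,095,102,800 bytes.
Track B: 22,050 × 595 × 1 × 2 = 26,239,500 bytes.
Track C: exactly 48 minutes = 2,880 s; 44,100 × 2,880 × 2 × 2 = 508,032,000 bytes.
Track D: 22 min = 1,320 s; 88,200 × 1,320 × 2 × 2 = 465,696,000 bytes.
Total = 3,095,070,300 bytes = 3.10 GB.

3.10 GB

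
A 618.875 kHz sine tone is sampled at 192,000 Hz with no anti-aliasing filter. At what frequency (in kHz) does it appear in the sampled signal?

42.875 kHz

Nyquist = 192,000/2 = 96,000 Hz; 618,875 Hz exceeds it.
Alias = |618,875 − 3×192,000| = |618,875 − 576,000| = 42,875 Hz = 42.875 kHz.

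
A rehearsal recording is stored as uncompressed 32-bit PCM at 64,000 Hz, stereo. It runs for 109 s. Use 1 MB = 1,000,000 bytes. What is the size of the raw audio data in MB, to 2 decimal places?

55.81 MB

Bytes = 64,000 samples/s × 109 s × 4 bytes/sample × 2 ch = 55,808,000 bytes.
55,808,000 / 1,000,000 = 55.81 MB.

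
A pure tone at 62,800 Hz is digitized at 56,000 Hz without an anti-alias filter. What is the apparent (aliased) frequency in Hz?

Nyquist = 56,000/2 = 28,000 Hz; 62,800 Hz exceeds it.
Alias = |62,800 − 1×56,000| = |62,800 − 56,000| = 6,800 Hz.

6,800 Hz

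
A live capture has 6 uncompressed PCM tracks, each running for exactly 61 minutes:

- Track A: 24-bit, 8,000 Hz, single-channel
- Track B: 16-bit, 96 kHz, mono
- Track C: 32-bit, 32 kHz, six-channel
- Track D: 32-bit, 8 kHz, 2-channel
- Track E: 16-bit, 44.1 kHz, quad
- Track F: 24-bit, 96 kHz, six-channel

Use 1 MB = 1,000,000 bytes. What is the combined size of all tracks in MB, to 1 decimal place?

11451.4 MB

exactly 61 minutes = 3,660 s.
Track A: 8,000 × 3,660 × 3 × 1 = 87,840,000 bytes.
Track B: 96,000 × 3,660 × 2 × 1 = 702,720,000 bytes.
Track C: 32,000 × 3,660 × 4 × 6 = 2,810,880,000 bytes.
Track D: 8,000 × 3,660 × 4 × 2 = 234,240,000 bytes.
Track E: 44,100 × 3,660 × 2 × 4 = 1,291,248,000 bytes.
Track F: 96,000 × 3,660 × 3 × 6 = 6,324,480,000 bytes.
Total = 11,451,408,000 bytes = 11451.4 MB.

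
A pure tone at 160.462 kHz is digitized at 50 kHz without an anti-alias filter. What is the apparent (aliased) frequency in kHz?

Nyquist = 50,000/2 = 25,000 Hz; 160,462 Hz exceeds it.
Alias = |160,462 − 3×50,000| = |160,462 − 150,000| = 10,462 Hz = 10.462 kHz.

10.462 kHz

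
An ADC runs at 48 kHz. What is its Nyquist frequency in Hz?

Nyquist frequency = sample rate / 2 = 48,000 / 2 = 24,000 Hz.

24,000 Hz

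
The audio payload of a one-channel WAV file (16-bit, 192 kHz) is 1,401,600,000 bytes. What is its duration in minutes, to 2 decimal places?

60.83 minutes

Byte rate = 192,000 × 2 × 1 = 384,000 bytes/s.
Duration = 1,401,600,000 / 384,000 = 3,650 s.
3,650 s / 60 = 60.83 minutes.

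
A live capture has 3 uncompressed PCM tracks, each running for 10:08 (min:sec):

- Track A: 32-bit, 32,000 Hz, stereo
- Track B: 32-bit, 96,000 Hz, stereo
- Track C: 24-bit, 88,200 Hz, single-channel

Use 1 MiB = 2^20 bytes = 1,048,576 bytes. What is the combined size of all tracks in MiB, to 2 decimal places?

747.17 MiB

10:08 (min:sec) = 608 s.
Track A: 32,000 × 608 × 4 × 2 = 155,648,000 bytes.
Track B: 96,000 × 608 × 4 × 2 = 466,944,000 bytes.
Track C: 88,200 × 608 × 3 × 1 = 160,876,800 bytes.
Total = 783,468,800 bytes = 747.17 MiB.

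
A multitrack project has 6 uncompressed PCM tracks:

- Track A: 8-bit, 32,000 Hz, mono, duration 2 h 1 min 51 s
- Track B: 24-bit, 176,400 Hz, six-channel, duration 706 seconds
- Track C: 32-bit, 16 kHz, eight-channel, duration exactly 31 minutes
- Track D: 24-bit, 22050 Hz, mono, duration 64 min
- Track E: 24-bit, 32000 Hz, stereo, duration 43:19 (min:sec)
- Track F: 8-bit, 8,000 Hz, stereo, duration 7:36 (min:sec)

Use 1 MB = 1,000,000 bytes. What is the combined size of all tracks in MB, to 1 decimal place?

Track A: 2 h 1 min 51 s = 7,311 s; 32,000 × 7,311 × 1 × 1 = 233,952,000 bytes.
Track B: 176,400 × 706 × 3 × 6 = 2,241,691,200 bytes.
Track C: exactly 31 minutes = 1,860 s; 16,000 × 1,860 × 4 × 8 = 952,320,000 bytes.
Track D: 64 min = 3,840 s; 22,050 × 3,840 × 3 × 1 = 254,016,000 bytes.
Track E: 43:19 (min:sec) = 2,599 s; 32,000 × 2,599 × 3 × 2 = 499,008,000 bytes.
Track F: 7:36 (min:sec) = 456 s; 8,000 × 456 × 1 × 2 = 7,296,000 bytes.
Total = 4,188,283,200 bytes = 4188.3 MB.

4188.3 MB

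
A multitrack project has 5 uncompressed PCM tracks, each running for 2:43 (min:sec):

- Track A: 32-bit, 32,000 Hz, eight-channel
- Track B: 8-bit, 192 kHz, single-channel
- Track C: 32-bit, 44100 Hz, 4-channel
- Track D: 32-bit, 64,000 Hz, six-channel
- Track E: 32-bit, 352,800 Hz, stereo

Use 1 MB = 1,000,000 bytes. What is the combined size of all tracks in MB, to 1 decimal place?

2:43 (min:sec) = 163 s.
Track A: 32,000 × 163 × 4 × 8 = 166,912,000 bytes.
Track B: 192,000 × 163 × 1 × 1 = 31,296,000 bytes.
Track C: 44,100 × 163 × 4 × 4 = 115,012,800 bytes.
Track D: 64,000 × 163 × 4 × 6 = 250,368,000 bytes.
Track E: 352,800 × 163 × 4 × 2 = 460,051,200 bytes.
Total = 1,023,640,000 bytes = 1023.6 MB.

1023.6 MB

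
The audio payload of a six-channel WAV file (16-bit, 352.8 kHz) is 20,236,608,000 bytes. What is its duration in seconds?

4,780 seconds

Byte rate = 352,800 × 2 × 6 = 4,233,600 bytes/s.
Duration = 20,236,608,000 / 4,233,600 = 4,780 s.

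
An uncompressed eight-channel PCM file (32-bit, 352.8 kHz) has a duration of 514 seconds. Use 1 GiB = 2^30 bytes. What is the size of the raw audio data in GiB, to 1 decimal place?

Bytes = 352,800 samples/s × 514 s × 4 bytes/sample × 8 ch = 5,802,854,400 bytes.
5,802,854,400 / 1,073,741,824 = 5.4 GiB.

5.4 GiB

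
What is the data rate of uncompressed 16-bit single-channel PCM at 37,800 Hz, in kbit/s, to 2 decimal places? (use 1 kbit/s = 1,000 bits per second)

Bit rate = 37,800 × 16 × 1 = 604,800 bits/s.
= 604.80 kbit/s.

604.80 kbit/s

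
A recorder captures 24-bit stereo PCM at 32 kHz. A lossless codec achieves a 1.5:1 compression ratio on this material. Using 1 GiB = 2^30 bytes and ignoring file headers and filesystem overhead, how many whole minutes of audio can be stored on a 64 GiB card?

8,947 minutes

Uncompressed byte rate = 32,000 × 3 × 2 = 192,000 bytes/s.
After 1.5:1 compression, effective rate ≈ 128000 bytes/s.
Capacity = 64 × 1,073,741,824 = 68,719,476,736 bytes.
68,719,476,736 / effective rate ≈ 536870.91 s → 8,947 minutes.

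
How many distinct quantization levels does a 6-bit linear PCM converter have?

64 levels

2^6 = 64.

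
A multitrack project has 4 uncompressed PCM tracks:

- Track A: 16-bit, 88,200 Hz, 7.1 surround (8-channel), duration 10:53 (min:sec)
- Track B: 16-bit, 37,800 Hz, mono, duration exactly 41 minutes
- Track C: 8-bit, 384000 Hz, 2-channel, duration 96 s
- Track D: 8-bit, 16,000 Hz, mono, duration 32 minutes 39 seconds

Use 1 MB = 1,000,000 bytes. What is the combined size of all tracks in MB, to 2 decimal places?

Track A: 10:53 (min:sec) = 653 s; 88,200 × 653 × 2 × 8 = 921,513,600 bytes.
Track B: exactly 41 minutes = 2,460 s; 37,800 × 2,460 × 2 × 1 = 185,976,000 bytes.
Track C: 384,000 × 96 × 1 × 2 = 73,728,000 bytes.
Track D: 32 minutes 39 seconds = 1,959 s; 16,000 × 1,959 × 1 × 1 = 31,344,000 bytes.
Total = 1,212,561,600 bytes = 1212.56 MB.

1212.56 MB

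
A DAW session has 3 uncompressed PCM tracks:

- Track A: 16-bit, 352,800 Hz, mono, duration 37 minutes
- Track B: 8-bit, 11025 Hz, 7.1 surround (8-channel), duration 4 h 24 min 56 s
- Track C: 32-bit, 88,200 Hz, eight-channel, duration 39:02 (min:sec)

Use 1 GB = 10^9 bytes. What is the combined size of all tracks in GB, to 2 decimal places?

Track A: 37 minutes = 2,220 s; 352,800 × 2,220 × 2 × 1 = 1,566,432,000 bytes.
Track B: 4 h 24 min 56 s = 15,896 s; 11,025 × 15,896 × 1 × 8 = 1,402,027,200 bytes.
Track C: 39:02 (min:sec) = 2,342 s; 88,200 × 2,342 × 4 × 8 = 6,610,060,800 bytes.
Total = 9,578,520,000 bytes = 9.58 GB.

9.58 GB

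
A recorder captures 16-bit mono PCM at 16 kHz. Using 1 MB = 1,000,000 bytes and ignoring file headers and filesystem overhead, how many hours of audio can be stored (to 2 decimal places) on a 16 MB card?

Uncompressed byte rate = 16,000 × 2 × 1 = 32,000 bytes/s.
Capacity = 16 × 1,000,000 = 16,000,000 bytes.
16,000,000 / 32,000 ≈ 500 s → 0.14 hours.

0.14 hours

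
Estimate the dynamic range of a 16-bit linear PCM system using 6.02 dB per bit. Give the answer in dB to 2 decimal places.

96.32 dB

16 × 6.02 = 96.32 dB.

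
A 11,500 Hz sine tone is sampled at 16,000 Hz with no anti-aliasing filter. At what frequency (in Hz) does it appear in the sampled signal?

Nyquist = 16,000/2 = 8,000 Hz; 11,500 Hz exceeds it.
Alias = |11,500 − 1×16,000| = |11,500 − 16,000| = 4,500 Hz.

4,500 Hz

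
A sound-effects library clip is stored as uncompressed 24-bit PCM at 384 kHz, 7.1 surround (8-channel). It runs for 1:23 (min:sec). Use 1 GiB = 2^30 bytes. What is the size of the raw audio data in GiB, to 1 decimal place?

0.7 GiB

Duration = 1:23 (min:sec) = 83 s.
Bytes = 384,000 samples/s × 83 s × 3 bytes/sample × 8 ch = 764,928,000 bytes.
764,928,000 / 1,073,741,824 = 0.7 GiB.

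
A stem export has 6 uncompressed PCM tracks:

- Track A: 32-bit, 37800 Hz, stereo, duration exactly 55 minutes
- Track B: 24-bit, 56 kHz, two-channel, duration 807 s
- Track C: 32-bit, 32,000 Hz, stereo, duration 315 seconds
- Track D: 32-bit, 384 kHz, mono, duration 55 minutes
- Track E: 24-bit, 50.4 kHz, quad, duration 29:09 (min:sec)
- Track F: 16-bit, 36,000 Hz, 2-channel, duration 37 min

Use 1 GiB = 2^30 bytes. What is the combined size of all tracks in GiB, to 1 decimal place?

Track A: exactly 55 minutes = 3,300 s; 37,800 × 3,300 × 4 × 2 = 997,920,000 bytes.
Track B: 56,000 × 807 × 3 × 2 = 271,152,000 bytes.
Track C: 32,000 × 315 × 4 × 2 = 80,640,000 bytes.
Track D: 55 minutes = 3,300 s; 384,000 × 3,300 × 4 × 1 = 5,068,800,000 bytes.
Track E: 29:09 (min:sec) = 1,749 s; 50,400 × 1,749 × 3 × 4 = 1,057,795,200 bytes.
Track F: 37 min = 2,220 s; 36,000 × 2,220 × 2 × 2 = 319,680,000 bytes.
Total = 7,795,987,200 bytes = 7.3 GiB.

7.3 GiB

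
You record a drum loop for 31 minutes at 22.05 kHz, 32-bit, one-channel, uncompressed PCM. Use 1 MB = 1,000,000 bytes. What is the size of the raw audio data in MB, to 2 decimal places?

164.05 MB

Duration = 31 minutes = 1,860 s.
Bytes = 22,050 samples/s × 1,860 s × 4 bytes/sample × 1 ch = 164,052,000 bytes.
164,052,000 / 1,000,000 = 164.05 MB.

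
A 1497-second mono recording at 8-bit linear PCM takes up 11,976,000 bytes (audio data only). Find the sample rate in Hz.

8,000 Hz

Bytes = sample_rate × seconds × bytes_per_sample × channels.
sample_rate = 11,976,000 / (1,497 × 1 × 1) = 11,976,000 / 1,497 = 8,000 Hz.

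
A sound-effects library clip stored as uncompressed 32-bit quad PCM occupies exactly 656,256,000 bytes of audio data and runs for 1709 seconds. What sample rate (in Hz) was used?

Bytes = sample_rate × seconds × bytes_per_sample × channels.
sample_rate = 656,256,000 / (1,709 × 4 × 4) = 656,256,000 / 27,344 = 24,000 Hz.

24,000 Hz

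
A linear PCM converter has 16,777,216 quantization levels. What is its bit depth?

24 bits

log2(16,777,216) = 24.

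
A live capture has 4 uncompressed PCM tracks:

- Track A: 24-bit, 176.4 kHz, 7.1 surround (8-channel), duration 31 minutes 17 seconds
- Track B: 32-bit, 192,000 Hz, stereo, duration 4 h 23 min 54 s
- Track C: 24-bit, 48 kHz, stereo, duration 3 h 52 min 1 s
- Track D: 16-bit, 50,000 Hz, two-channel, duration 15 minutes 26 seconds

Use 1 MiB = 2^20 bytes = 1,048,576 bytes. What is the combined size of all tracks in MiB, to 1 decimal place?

34772.8 MiB

Track A: 31 minutes 17 seconds = 1,877 s; 176,400 × 1,877 × 3 × 8 = 7,946,467,200 bytes.
Track B: 4 h 23 min 54 s = 15,834 s; 192,000 × 15,834 × 4 × 2 = 24,321,024,000 bytes.
Track C: 3 h 52 min 1 s = 13,921 s; 48,000 × 13,921 × 3 × 2 = 4,009,248,000 bytes.
Track D: 15 minutes 26 seconds = 926 s; 50,000 × 926 × 2 × 2 = 185,200,000 bytes.
Total = 36,461,939,200 bytes = 34772.8 MiB.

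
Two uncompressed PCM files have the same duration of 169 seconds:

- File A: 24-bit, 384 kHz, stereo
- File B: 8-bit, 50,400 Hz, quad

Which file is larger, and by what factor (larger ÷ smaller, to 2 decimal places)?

File A, by a factor of 11.43

File A: 384,000 × 3 × 2 = 2,304,000 bytes/s.
File B: 50,400 × 1 × 4 = 201,600 bytes/s.
File A is larger; ratio = 389,376,000 / 34,070,400 = 11.43.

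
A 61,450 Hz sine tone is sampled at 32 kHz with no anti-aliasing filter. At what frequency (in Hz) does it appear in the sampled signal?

Nyquist = 32,000/2 = 16,000 Hz; 61,450 Hz exceeds it.
Alias = |61,450 − 2×32,000| = |61,450 − 64,000| = 2,550 Hz.

2,550 Hz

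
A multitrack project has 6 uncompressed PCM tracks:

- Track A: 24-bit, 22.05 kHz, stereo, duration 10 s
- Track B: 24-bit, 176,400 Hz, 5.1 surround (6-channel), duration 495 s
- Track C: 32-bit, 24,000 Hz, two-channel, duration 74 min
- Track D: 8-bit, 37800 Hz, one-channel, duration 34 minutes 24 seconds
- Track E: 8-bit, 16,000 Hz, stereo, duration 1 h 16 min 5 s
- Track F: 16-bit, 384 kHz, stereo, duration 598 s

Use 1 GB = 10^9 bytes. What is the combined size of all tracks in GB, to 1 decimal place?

3.6 GB

Track A: 22,050 × 10 × 3 × 2 = 1,323,000 bytes.
Track B: 176,400 × 495 × 3 × 6 = 1,571,724,000 bytes.
Track C: 74 min = 4,440 s; 24,000 × 4,440 × 4 × 2 = 852,480,000 bytes.
Track D: 34 minutes 24 seconds = 2,064 s; 37,800 × 2,064 × 1 × 1 = 78,019,200 bytes.
Track E: 1 h 16 min 5 s = 4,565 s; 16,000 × 4,565 × 1 × 2 = 146,080,000 bytes.
Track F: 384,000 × 598 × 2 × 2 = 918,528,000 bytes.
Total = 3,568,154,200 bytes = 3.6 GB.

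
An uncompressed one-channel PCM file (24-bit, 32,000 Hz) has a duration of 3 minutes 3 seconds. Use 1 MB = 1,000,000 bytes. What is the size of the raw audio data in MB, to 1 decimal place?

17.6 MB

Duration = 3 minutes 3 seconds = 183 s.
Bytes = 32,000 samples/s × 183 s × 3 bytes/sample × 1 ch = 17,568,000 bytes.
17,568,000 / 1,000,000 = 17.6 MB.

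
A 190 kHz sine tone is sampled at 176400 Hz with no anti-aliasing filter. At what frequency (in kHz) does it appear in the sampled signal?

Nyquist = 176,400/2 = 88,200 Hz; 190,000 Hz exceeds it.
Alias = |190,000 − 1×176,400| = |190,000 − 176,400| = 13,600 Hz = 13.6 kHz.

13.6 kHz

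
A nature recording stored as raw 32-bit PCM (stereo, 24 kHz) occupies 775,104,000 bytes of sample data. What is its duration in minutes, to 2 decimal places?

Byte rate = 24,000 × 4 × 2 = 192,000 bytes/s.
Duration = 775,104,000 / 192,000 = 4,037 s.
4,037 s / 60 = 67.28 minutes.

67.28 minutes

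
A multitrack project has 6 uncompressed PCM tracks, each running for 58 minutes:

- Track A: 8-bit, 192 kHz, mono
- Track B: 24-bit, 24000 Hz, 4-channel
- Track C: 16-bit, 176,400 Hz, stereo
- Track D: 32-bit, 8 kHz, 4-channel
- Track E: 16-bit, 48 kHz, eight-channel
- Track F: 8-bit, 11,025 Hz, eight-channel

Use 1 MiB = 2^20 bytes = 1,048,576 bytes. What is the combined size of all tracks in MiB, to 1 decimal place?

58 minutes = 3,480 s.
Track A: 192,000 × 3,480 × 1 × 1 = 668,160,000 bytes.
Track B: 24,000 × 3,480 × 3 × 4 = 1,002,240,000 bytes.
Track C: 176,400 × 3,480 × 2 × 2 = 2,455,488,000 bytes.
Track D: 8,000 × 3,480 × 4 × 4 = 445,440,000 bytes.
Track E: 48,000 × 3,480 × 2 × 8 = 2,672,640,000 bytes.
Track F: 11,025 × 3,480 × 1 × 8 = 306,936,000 bytes.
Total = 7,550,904,000 bytes = 7201.1 MiB.

7201.1 MiB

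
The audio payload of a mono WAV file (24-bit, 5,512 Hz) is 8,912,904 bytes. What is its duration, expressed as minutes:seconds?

8:59

Byte rate = 5,512 × 3 × 1 = 16,536 bytes/s.
Duration = 8,912,904 / 16,536 = 539 s.
539 s = 8:59.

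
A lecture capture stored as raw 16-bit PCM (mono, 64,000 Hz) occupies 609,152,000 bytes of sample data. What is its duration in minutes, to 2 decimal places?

Byte rate = 64,000 × 2 × 1 = 128,000 bytes/s.
Duration = 609,152,000 / 128,000 = 4,759 s.
4,759 s / 60 = 79.32 minutes.

79.32 minutes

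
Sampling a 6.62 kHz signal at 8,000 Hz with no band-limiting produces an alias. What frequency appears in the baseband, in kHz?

Nyquist = 8,000/2 = 4,000 Hz; 6,620 Hz exceeds it.
Alias = |6,620 − 1×8,000| = |6,620 − 8,000| = 1,380 Hz = 1.38 kHz.

1.38 kHz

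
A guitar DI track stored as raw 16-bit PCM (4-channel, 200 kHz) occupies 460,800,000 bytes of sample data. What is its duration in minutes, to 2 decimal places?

4.80 minutes

Byte rate = 200,000 × 2 × 4 = 1,600,000 bytes/s.
Duration = 460,800,000 / 1,600,000 = 288 s.
288 s / 60 = 4.80 minutes.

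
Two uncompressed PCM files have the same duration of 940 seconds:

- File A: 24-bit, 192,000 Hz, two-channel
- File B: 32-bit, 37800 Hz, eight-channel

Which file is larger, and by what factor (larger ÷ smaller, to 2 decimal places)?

File B, by a factor of 1.05

File A: 192,000 × 3 × 2 = 1,152,000 bytes/s.
File B: 37,800 × 4 × 8 = 1,209,600 bytes/s.
File B is larger; ratio = 1,137,024,000 / 1,082,880,000 = 1.05.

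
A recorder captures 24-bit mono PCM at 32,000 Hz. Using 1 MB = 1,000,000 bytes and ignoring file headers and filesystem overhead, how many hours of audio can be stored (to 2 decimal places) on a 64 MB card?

0.19 hours

Uncompressed byte rate = 32,000 × 3 × 1 = 96,000 bytes/s.
Capacity = 64 × 1,000,000 = 64,000,000 bytes.
64,000,000 / 96,000 ≈ 666.67 s → 0.19 hours.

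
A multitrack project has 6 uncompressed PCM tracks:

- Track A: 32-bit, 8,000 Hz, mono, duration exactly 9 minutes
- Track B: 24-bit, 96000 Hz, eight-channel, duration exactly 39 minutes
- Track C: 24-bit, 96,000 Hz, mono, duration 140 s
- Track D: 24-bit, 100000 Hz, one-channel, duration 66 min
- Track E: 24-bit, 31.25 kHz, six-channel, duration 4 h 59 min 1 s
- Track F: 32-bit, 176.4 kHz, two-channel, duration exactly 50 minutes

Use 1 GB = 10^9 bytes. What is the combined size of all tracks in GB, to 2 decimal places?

Track A: exactly 9 minutes = 540 s; 8,000 × 540 × 4 × 1 = 17,280,000 bytes.
Track B: exactly 39 minutes = 2,340 s; 96,000 × 2,340 × 3 × 8 = 5,391,360,000 bytes.
Track C: 96,000 × 140 × 3 × 1 = 40,320,000 bytes.
Track D: 66 min = 3,960 s; 100,000 × 3,960 × 3 × 1 = 1,188,000,000 bytes.
Track E: 4 h 59 min 1 s = 17,941 s; 31,250 × 17,941 × 3 × 6 = 10,091,812,500 bytes.
Track F: exactly 50 minutes = 3,000 s; 176,400 × 3,000 × 4 × 2 = 4,233,600,000 bytes.
Total = 20,962,372,500 bytes = 20.96 GB.

20.96 GB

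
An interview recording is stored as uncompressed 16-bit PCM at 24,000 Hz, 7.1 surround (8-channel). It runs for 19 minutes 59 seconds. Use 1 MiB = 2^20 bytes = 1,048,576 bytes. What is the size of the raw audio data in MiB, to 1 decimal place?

Duration = 19 minutes 59 seconds = 1,199 s.
Bytes = 24,000 samples/s × 1,199 s × 2 bytes/sample × 8 ch = 460,416,000 bytes.
460,416,000 / 1,048,576 = 439.1 MiB.

439.1 MiB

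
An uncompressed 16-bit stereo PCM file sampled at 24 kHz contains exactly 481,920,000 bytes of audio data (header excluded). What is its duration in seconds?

Byte rate = 24,000 × 2 × 2 = 96,000 bytes/s.
Duration = 481,920,000 / 96,000 = 5,020 s.

5,020 seconds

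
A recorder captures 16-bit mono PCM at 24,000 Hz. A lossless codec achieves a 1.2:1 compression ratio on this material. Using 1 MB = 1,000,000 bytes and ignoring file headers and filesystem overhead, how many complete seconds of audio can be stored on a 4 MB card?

100 seconds

Uncompressed byte rate = 24,000 × 2 × 1 = 48,000 bytes/s.
After 1.2:1 compression, effective rate ≈ 40000 bytes/s.
Capacity = 4 × 1,000,000 = 4,000,000 bytes.
4,000,000 / effective rate ≈ 100 s → 100 seconds.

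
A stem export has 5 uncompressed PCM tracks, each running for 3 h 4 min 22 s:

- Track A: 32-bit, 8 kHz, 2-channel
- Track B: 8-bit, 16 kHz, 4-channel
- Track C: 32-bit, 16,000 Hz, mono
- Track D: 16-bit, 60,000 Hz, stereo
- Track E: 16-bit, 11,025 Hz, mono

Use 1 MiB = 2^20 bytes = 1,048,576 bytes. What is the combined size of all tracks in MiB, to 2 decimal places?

3 h 4 min 22 s = 11,062 s.
Track A: 8,000 × 11,062 × 4 × 2 = 707,968,000 bytes.
Track B: 16,000 × 11,062 × 1 × 4 = 707,968,000 bytes.
Track C: 16,000 × 11,062 × 4 × 1 = 707,968,000 bytes.
Track D: 60,000 × 11,062 × 2 × 2 = 2,654,880,000 bytes.
Track E: 11,025 × 11,062 × 2 × 1 = 243,917,100 bytes.
Total = 5,022,701,100 bytes = 4790.02 MiB.

4790.02 MiB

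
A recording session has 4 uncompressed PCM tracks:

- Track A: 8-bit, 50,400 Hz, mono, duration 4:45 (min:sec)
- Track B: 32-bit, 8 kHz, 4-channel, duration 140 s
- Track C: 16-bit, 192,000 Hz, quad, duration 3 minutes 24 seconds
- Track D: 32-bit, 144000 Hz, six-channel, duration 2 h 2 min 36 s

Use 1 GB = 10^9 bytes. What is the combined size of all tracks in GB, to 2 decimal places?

25.77 GB

Track A: 4:45 (min:sec) = 285 s; 50,400 × 285 × 1 × 1 = 14,364,000 bytes.
Track B: 8,000 × 140 × 4 × 4 = 17,920,000 bytes.
Track C: 3 minutes 24 seconds = 204 s; 192,000 × 204 × 2 × 4 = 313,344,000 bytes.
Track D: 2 h 2 min 36 s = 7,356 s; 144,000 × 7,356 × 4 × 6 = 25,422,336,000 bytes.
Total = 25,767,964,000 bytes = 25.77 GB.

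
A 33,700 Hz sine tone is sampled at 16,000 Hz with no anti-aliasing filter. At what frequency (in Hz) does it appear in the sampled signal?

Nyquist = 16,000/2 = 8,000 Hz; 33,700 Hz exceeds it.
Alias = |33,700 − 2×16,000| = |33,700 − 32,000| = 1,700 Hz.

1,700 Hz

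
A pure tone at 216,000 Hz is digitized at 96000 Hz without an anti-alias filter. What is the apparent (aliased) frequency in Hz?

24,000 Hz

Nyquist = 96,000/2 = 48,000 Hz; 216,000 Hz exceeds it.
Alias = |216,000 − 2×96,000| = |216,000 − 192,000| = 24,000 Hz.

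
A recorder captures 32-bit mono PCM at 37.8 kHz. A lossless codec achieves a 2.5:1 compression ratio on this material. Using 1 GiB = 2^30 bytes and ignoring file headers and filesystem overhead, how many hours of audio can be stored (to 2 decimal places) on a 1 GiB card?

4.93 hours

Uncompressed byte rate = 37,800 × 4 × 1 = 151,200 bytes/s.
After 2.5:1 compression, effective rate ≈ 60480 bytes/s.
Capacity = 1 × 1,073,741,824 = 1,073,741,824 bytes.
1,073,741,824 / effective rate ≈ 17753.67 s → 4.93 hours.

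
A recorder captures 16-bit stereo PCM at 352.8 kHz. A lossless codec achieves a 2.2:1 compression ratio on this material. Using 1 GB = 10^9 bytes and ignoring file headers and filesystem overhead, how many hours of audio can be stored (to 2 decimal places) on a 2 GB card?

0.87 hours

Uncompressed byte rate = 352,800 × 2 × 2 = 1,411,200 bytes/s.
After 2.2:1 compression, effective rate ≈ 641454.55 bytes/s.
Capacity = 2 × 1,000,000,000 = 2,000,000,000 bytes.
2,000,000,000 / effective rate ≈ 3117.91 s → 0.87 hours.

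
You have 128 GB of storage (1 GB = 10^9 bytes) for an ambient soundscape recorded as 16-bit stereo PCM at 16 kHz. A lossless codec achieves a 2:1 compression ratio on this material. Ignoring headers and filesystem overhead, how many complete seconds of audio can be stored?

4,000,000 seconds

Uncompressed byte rate = 16,000 × 2 × 2 = 64,000 bytes/s.
After 2:1 compression, effective rate ≈ 32000 bytes/s.
Capacity = 128 × 1,000,000,000 = 128,000,000,000 bytes.
128,000,000,000 / effective rate ≈ 4000000 s → 4,000,000 seconds.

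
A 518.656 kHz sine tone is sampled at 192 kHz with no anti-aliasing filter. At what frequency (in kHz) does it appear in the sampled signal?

Nyquist = 192,000/2 = 96,000 Hz; 518,656 Hz exceeds it.
Alias = |518,656 − 3×192,000| = |518,656 − 576,000| = 57,344 Hz = 57.344 kHz.

57.344 kHz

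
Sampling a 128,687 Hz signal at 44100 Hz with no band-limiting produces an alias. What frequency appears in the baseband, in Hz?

3,613 Hz

Nyquist = 44,100/2 = 22,050 Hz; 128,687 Hz exceeds it.
Alias = |128,687 − 3×44,100| = |128,687 − 132,300| = 3,613 Hz.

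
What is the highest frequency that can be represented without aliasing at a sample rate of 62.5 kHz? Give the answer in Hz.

31,250 Hz

Nyquist frequency = sample rate / 2 = 62,500 / 2 = 31,250 Hz.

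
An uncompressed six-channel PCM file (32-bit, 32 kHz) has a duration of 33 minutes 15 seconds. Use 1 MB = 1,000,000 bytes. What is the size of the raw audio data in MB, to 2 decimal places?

1532.16 MB

Duration = 33 minutes 15 seconds = 1,995 s.
Bytes = 32,000 samples/s × 1,995 s × 4 bytes/sample × 6 ch = 1,532,160,000 bytes.
1,532,160,000 / 1,000,000 = 1532.16 MB.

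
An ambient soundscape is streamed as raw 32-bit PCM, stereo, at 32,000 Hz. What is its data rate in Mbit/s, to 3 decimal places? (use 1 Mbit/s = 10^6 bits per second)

2.048 Mbit/s

Bit rate = 32,000 × 32 × 2 = 2,048,000 bits/s.
= 2.048 Mbit/s.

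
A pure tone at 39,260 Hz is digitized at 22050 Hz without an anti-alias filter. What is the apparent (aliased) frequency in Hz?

Nyquist = 22,050/2 = 11,025 Hz; 39,260 Hz exceeds it.
Alias = |39,260 − 2×22,050| = |39,260 − 44,100| = 4,840 Hz.

4,840 Hz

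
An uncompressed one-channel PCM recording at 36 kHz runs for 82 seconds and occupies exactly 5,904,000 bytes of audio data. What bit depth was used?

16 bits

Bytes per sample = 5,904,000 / (36,000 × 82 × 1) = 5,904,000 / 2,952,000 = 2.
Bit depth = 2 × 8 = 16 bits.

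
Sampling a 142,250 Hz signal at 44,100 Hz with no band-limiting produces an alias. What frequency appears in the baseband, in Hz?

Nyquist = 44,100/2 = 22,050 Hz; 142,250 Hz exceeds it.
Alias = |142,250 − 3×44,100| = |142,250 − 132,300| = 9,950 Hz.

9,950 Hz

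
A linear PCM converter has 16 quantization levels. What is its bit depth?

log2(16) = 4.

4 bits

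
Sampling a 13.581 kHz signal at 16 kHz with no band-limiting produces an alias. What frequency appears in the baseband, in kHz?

2.419 kHz

Nyquist = 16,000/2 = 8,000 Hz; 13,581 Hz exceeds it.
Alias = |13,581 − 1×16,000| = |13,581 − 16,000| = 2,419 Hz = 2.419 kHz.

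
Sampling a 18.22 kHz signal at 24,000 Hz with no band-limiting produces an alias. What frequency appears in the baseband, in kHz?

5.78 kHz

Nyquist = 24,000/2 = 12,000 Hz; 18,220 Hz exceeds it.
Alias = |18,220 − 1×24,000| = |18,220 − 24,000| = 5,780 Hz = 5.78 kHz.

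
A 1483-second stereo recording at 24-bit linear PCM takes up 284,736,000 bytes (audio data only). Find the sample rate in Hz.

32,000 Hz

Bytes = sample_rate × seconds × bytes_per_sample × channels.
sample_rate = 284,736,000 / (1,483 × 3 × 2) = 284,736,000 / 8,898 = 32,000 Hz.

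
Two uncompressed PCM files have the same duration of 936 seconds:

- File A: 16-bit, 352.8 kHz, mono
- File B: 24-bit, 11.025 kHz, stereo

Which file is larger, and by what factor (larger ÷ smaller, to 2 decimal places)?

File A, by a factor of 10.67

File A: 352,800 × 2 × 1 = 705,600 bytes/s.
File B: 11,025 × 3 × 2 = 66,150 bytes/s.
File A is larger; ratio = 660,441,600 / 61,916,400 = 10.67.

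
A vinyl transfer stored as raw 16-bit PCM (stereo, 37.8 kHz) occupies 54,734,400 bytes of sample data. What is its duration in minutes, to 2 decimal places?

Byte rate = 37,800 × 2 × 2 = 151,200 bytes/s.
Duration = 54,734,400 / 151,200 = 362 s.
362 s / 60 = 6.03 minutes.

6.03 minutes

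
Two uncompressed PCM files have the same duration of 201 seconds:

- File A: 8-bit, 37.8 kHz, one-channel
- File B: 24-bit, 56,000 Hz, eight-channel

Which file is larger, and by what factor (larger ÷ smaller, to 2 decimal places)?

File B, by a factor of 35.56

File A: 37,800 × 1 × 1 = 37,800 bytes/s.
File B: 56,000 × 3 × 8 = 1,344,000 bytes/s.
File B is larger; ratio = 270,144,000 / 7,597,800 = 35.56.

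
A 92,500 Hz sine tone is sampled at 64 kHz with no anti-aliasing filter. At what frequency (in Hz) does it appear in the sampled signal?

Nyquist = 64,000/2 = 32,000 Hz; 92,500 Hz exceeds it.
Alias = |92,500 − 1×64,000| = |92,500 − 64,000| = 28,500 Hz.

28,500 Hz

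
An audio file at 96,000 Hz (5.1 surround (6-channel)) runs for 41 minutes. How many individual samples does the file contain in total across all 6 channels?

41 minutes = 2,460 s.
96,000 × 2,460 s × 6 ch = 1,416,960,000 samples.

1,416,960,000 samples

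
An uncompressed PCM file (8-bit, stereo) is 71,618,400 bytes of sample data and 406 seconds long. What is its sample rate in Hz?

Bytes = sample_rate × seconds × bytes_per_sample × channels.
sample_rate = 71,618,400 / (406 × 1 × 2) = 71,618,400 / 812 = 88,200 Hz.

88,200 Hz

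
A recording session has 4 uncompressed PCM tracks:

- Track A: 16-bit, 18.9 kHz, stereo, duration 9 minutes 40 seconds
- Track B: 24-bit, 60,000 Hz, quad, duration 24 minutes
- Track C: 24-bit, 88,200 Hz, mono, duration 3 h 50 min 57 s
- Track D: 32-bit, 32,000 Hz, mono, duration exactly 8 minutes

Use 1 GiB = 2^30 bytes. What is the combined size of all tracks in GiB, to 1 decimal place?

Track A: 9 minutes 40 seconds = 580 s; 18,900 × 580 × 2 × 2 = 43,848,000 bytes.
Track B: 24 minutes = 1,440 s; 60,000 × 1,440 × 3 × 4 = 1,036,800,000 bytes.
Track C: 3 h 50 min 57 s = 13,857 s; 88,200 × 13,857 × 3 × 1 = 3,666,562,200 bytes.
Track D: exactly 8 minutes = 480 s; 32,000 × 480 × 4 × 1 = 61,440,000 bytes.
Total = 4,808,650,200 bytes = 4.5 GiB.

4.5 GiB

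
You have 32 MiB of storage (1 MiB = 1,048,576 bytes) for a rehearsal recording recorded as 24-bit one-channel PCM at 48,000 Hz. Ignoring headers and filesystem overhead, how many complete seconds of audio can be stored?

233 seconds

Uncompressed byte rate = 48,000 × 3 × 1 = 144,000 bytes/s.
Capacity = 32 × 1,048,576 = 33,554,432 bytes.
33,554,432 / 144,000 ≈ 233.02 s → 233 seconds.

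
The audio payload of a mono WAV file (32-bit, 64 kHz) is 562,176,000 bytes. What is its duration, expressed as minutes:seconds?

Byte rate = 64,000 × 4 × 1 = 256,000 bytes/s.
Duration = 562,176,000 / 256,000 = 2,196 s.
2,196 s = 36:36.

36:36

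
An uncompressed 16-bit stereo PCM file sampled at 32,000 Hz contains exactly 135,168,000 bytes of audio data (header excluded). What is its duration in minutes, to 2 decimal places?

Byte rate = 32,000 × 2 × 2 = 128,000 bytes/s.
Duration = 135,168,000 / 128,000 = 1,056 s.
1,056 s / 60 = 17.60 minutes.

17.60 minutes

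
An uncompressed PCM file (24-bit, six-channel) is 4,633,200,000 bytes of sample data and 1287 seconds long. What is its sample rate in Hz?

200,000 Hz

Bytes = sample_rate × seconds × bytes_per_sample × channels.
sample_rate = 4,633,200,000 / (1,287 × 3 × 6) = 4,633,200,000 / 23,166 = 200,000 Hz.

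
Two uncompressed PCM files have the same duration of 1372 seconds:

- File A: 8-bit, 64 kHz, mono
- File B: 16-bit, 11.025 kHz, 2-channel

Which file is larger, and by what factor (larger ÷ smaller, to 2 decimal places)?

File A: 64,000 × 1 × 1 = 64,000 bytes/s.
File B: 11,025 × 2 × 2 = 44,100 bytes/s.
File A is larger; ratio = 87,808,000 / 60,505,200 = 1.45.

File A, by a factor of 1.45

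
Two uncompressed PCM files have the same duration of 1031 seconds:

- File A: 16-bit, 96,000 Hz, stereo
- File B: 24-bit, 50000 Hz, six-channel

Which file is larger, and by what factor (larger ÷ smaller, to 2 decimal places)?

File B, by a factor of 2.34

File A: 96,000 × 2 × 2 = 384,000 bytes/s.
File B: 50,000 × 3 × 6 = 900,000 bytes/s.
File B is larger; ratio = 927,900,000 / 395,904,000 = 2.34.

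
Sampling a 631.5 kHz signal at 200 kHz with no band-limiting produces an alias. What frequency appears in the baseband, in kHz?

Nyquist = 200,000/2 = 100,000 Hz; 631,500 Hz exceeds it.
Alias = |631,500 − 3×200,000| = |631,500 − 600,000| = 31,500 Hz = 31.5 kHz.

31.5 kHz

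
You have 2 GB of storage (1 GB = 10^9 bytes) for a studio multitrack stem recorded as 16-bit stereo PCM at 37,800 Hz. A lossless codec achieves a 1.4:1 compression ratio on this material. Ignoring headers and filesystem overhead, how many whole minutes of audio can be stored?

308 minutes

Uncompressed byte rate = 37,800 × 2 × 2 = 151,200 bytes/s.
After 1.4:1 compression, effective rate ≈ 108000 bytes/s.
Capacity = 2 × 1,000,000,000 = 2,000,000,000 bytes.
2,000,000,000 / effective rate ≈ 18518.52 s → 308 minutes.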